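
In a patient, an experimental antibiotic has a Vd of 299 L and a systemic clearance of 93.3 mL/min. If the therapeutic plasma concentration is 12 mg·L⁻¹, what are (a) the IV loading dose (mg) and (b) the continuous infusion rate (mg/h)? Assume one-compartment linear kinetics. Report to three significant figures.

(a) 3590 mg; (b) 67.2 mg/h

LD = Vd · C_target = 299.0 × 12 = 3588 mg
CL = 93.3 mL/min = 93.3 × 0.06 = 5.598 L/h
Maintenance: replace elimination → rate = CL × Css = 5.598 × 12 = 67.18 mg/h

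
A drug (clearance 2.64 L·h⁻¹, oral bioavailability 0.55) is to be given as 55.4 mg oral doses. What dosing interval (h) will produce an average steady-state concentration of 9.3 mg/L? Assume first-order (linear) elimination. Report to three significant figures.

1.24 h

F·D/τ = CL·Css → τ = F·D / (CL·Css).
τ = 0.55 × 55.4 / (2.64 × 9.3) = 1.241 h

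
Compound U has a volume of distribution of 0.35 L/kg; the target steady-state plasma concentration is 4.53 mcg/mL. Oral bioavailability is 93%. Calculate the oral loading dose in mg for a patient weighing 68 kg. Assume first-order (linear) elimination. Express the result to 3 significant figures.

116 mg

Vd = 0.35 L/kg × 68 kg = 23.80 L
LD = Vd × C / F = 23.80 × 4.530 / 0.93 = 115.9 mg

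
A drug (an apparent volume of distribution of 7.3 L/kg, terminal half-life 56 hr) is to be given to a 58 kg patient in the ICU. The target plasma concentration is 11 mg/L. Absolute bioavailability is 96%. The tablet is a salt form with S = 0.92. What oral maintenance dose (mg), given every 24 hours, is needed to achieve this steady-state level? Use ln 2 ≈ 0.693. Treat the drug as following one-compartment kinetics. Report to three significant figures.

Vd = 7.3 L/kg × 58 kg = 423.4 L
CL = ln 2 · Vd / t½ = 0.693 × 423.4 / 56 = 5.240 L/h
D = CL × Css × τ / F / S = 5.240 × 11 × 24 / 0.96 / 0.92 = 1566 mg

1570 mg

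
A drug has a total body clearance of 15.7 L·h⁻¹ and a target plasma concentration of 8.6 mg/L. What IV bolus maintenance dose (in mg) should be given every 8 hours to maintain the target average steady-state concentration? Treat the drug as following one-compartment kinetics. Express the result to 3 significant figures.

D = CL × Css × τ = 15.70 × 8.6 × 8 = 1080 mg

1080 mg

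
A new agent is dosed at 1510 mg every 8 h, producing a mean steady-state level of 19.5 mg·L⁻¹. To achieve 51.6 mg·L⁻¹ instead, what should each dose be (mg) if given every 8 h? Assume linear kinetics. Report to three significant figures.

For first-order elimination, Css ∝ F·D/(CL·τ); F and CL are unchanged, so Css ∝ D/τ.
D₂ = D₁ × (Css,target / Css,current) = 1510 × 51.6/19.5 = 3996 mg

4000 mg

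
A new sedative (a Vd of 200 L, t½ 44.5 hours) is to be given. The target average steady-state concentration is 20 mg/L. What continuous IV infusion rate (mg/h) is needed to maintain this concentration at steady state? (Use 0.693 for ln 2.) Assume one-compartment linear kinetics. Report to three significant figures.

62.3 mg/h

k = 0.693/44.5 = 0.01557 h⁻¹, so CL = k·Vd = 0.01557 × 200.0 = 3.114 L/h
Infusion rate = CL × Css = 3.114 × 20 = 62.28 mg/h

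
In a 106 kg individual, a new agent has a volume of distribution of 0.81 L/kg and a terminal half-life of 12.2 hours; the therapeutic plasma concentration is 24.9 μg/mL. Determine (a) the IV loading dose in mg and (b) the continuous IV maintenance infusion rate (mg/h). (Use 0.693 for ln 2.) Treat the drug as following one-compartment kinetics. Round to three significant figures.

Total Vd = 0.81 × 106 = 85.86 L
LD = Vd × C = 85.86 × 24.9 = 2138 mg
CL = 0.693 × Vd / t½ = 0.693 × 85.86 / 12.2 = 4.877 L/h
Infusion rate = CL × Css = 4.877 × 24.9 = 121.4 mg/h

(a) 2140 mg; (b) 121 mg/h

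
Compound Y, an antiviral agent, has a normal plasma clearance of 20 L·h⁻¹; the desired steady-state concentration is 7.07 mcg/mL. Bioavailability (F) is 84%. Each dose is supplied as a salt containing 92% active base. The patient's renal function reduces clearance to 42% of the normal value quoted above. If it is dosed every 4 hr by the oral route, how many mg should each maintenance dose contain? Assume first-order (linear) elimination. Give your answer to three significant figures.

307 mg

Patient clearance = 0.42 × 20.00 = 8.400 L/h
D = CL × Css × τ / F / S = 8.400 × 7.07 × 4 / 0.84 / 0.92 = 307.4 mg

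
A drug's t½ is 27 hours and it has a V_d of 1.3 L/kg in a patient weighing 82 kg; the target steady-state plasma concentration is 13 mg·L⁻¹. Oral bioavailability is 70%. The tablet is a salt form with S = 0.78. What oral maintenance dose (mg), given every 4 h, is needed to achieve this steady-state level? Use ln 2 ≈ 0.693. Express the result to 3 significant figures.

261 mg

Vd(total) = 82 kg × 1.3 L/kg = 106.6 L
CL = 0.693 × Vd / t½ = 0.693 × 106.6 / 27 = 2.736 L/h
D = CL × Css × τ / F / S = 2.736 × 13 × 4 / 0.7 / 0.78 = 260.6 mg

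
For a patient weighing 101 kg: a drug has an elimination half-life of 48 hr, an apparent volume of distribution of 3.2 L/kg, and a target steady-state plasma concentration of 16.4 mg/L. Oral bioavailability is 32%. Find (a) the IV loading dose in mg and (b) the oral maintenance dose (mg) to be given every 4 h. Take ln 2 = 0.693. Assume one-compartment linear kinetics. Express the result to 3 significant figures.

Vd = 3.2 L/kg × 101 kg = 323.2 L
LD = Vd × C = 323.2 × 16.4 = 5300 mg
CL = 0.693 × Vd / t½ = 0.693 × 323.2 / 48 = 4.666 L/h
D = CL × Css × τ / F = 4.666 × 16.4 × 4 / 0.32 = 956.5 mg

(a) 5300 mg; (b) 957 mg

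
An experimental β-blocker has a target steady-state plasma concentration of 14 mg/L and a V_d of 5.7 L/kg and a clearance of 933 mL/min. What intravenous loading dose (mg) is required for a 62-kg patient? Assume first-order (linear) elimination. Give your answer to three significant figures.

Vd = 5.7 L/kg × 62 kg = 353.4 L
The loading dose fills Vd to the target concentration.
LD = Vd × C = 353.4 × 14.00 = 4948 mg

4950 mg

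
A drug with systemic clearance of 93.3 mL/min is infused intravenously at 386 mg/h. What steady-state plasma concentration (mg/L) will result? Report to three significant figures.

Convert clearance: 93.3 mL/min × 60 min/h ÷ 1000 mL/L = 5.598 L/h
Css = rate / CL = 386 / 5.598 = 68.95 mg/L

69.0 mg/L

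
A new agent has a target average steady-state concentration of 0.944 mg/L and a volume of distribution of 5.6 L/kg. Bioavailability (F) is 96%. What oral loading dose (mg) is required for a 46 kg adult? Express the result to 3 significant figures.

253 mg

Vd = 5.6 L/kg × 46 kg = 257.6 L
The loading dose fills Vd to the target concentration.
LD = Vd × C / F = 257.6 × 0.9440 / 0.96 = 253.3 mg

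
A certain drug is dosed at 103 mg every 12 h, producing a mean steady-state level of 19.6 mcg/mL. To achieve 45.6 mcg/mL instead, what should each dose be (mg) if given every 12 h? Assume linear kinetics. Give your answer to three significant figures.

240 mg

For first-order elimination, Css ∝ F·D/(CL·τ); F and CL are unchanged, so Css ∝ D/τ.
D₂ = D₁ × (Css,target / Css,current) = 103 × 45.6/19.6 = 239.6 mg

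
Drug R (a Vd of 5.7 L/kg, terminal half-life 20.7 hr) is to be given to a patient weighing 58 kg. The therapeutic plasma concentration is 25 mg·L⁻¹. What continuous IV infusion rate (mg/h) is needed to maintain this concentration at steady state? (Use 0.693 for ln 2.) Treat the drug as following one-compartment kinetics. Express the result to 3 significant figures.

277 mg/h

Vd = 5.7 L/kg × 58 kg = 330.6 L
k = 0.693/20.7 = 0.03348 h⁻¹, so CL = k·Vd = 0.03348 × 330.6 = 11.07 L/h
Infusion rate = CL × Css = 11.07 × 25 = 276.8 mg/h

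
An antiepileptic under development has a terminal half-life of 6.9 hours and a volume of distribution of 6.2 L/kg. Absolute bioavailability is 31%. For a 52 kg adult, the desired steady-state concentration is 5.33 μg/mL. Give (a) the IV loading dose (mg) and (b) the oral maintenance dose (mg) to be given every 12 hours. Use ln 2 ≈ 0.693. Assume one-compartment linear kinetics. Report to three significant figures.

Vd(total) = 52 kg × 6.2 L/kg = 322.4 L
LD = Vd × C = 322.4 × 5.33 = 1718 mg
CL = 0.693 × Vd / t½ = 0.693 × 322.4 / 6.9 = 32.38 L/h
D = CL × Css × τ / F = 32.38 × 5.33 × 12 / 0.31 = 6681 mg

(a) 1720 mg; (b) 6680 mg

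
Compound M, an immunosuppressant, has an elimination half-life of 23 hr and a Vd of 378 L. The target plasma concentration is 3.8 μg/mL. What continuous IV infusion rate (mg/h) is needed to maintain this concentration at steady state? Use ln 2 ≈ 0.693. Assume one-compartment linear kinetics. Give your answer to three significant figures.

CL = 0.693 × Vd / t½ = 0.693 × 378.0 / 23 = 11.39 L/h
Infusion rate = CL × Css = 11.39 × 3.8 = 43.28 mg/h

43.3 mg/h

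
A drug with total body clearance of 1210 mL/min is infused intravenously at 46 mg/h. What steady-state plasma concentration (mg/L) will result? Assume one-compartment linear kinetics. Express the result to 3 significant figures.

CL = 1210 mL/min × 60/1000 = 72.60 L/h
Css = rate / CL = 46 / 72.60 = 0.6336 mg/L

0.634 mg/L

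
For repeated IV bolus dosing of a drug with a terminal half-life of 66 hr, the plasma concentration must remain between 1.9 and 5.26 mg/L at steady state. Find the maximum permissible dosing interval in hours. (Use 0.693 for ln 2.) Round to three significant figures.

k = 0.693 / t½ = 0.693 / 66 = 0.01050 h⁻¹
Between IV bolus doses, concentration decays as C = C₀·e^(−kτ), so C_peak/C_trough = e^(kτ).
τ_max = ln(C_peak/C_trough) / k = ln(5.26/1.9) / 0.01050 = 1.018 / 0.01050 = 96.95 h

97.0 h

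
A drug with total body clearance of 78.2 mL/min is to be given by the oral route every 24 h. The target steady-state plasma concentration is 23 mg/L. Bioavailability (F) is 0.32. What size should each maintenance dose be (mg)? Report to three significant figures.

Convert clearance: 78.2 mL/min × 60 min/h ÷ 1000 mL/L = 4.692 L/h
At steady state, dose per interval replaces the amount cleared in that interval: F·D/τ = CL·Css.
D = CL × Css × τ / F = 4.692 × 23 × 24 / 0.32 = 8094 mg

8090 mg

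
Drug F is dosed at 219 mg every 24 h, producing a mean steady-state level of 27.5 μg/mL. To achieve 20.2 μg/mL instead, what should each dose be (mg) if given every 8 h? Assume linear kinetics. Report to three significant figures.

With linear kinetics, Css is proportional to dose rate (D/τ) at fixed clearance.
D₂ = D₁ × (Css,target / Css,current) × (τ₂/τ₁) = 219 × (20.2/27.5) × (8/24) = 53.62 mg

53.6 mg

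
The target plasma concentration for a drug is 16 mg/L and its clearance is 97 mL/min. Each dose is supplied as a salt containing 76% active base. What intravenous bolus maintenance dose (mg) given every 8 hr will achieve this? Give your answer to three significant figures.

CL = 97 mL/min = 97 × 0.06 = 5.820 L/h
D = CL × Css × τ / S = 5.820 × 16 × 8 / 0.76 = 980.2 mg

980 mg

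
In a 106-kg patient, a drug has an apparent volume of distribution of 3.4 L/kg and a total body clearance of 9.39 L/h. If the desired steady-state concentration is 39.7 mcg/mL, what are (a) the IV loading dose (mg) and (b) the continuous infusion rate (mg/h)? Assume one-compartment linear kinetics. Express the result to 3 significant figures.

Total Vd = 3.4 × 106 = 360.4 L
Loading dose = Vd × C = 360.4 × 39.7 = 14310 mg
Maintenance: replace elimination → rate = CL × Css = 9.390 × 39.7 = 372.8 mg/h

(a) 14300 mg; (b) 373 mg/h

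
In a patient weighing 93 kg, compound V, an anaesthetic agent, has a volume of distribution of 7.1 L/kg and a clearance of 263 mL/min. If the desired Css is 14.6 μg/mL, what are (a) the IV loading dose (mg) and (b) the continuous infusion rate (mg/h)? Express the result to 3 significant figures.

(a) 9640 mg; (b) 230 mg/h

Vd(total) = 93 kg × 7.1 L/kg = 660.3 L
Loading dose = Vd × C = 660.3 × 14.6 = 9640 mg
CL = 263 mL/min × 60/1000 = 15.78 L/h
Maintenance infusion rate = CL × Css = 15.78 × 14.6 = 230.4 mg/h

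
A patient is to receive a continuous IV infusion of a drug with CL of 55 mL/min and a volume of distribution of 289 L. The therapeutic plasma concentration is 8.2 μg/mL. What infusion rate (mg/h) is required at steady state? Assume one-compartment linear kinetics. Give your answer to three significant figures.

CL = 55 mL/min × 60/1000 = 3.300 L/h
R₀ = 3.300 × 8.2 = 27.06 mg/h

27.1 mg/h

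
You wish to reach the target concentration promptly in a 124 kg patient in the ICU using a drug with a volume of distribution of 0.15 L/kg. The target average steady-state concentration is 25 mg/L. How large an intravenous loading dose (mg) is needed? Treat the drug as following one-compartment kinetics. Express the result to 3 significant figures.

Vd(total) = 124 kg × 0.15 L/kg = 18.60 L
The loading dose fills Vd to the target concentration.
LD = Vd × C = 18.60 × 25.00 = 465.0 mg

465 mg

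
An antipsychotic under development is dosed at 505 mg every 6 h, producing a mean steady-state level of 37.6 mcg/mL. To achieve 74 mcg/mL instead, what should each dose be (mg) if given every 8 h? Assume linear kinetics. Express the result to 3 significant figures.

With linear kinetics, Css is proportional to dose rate (D/τ) at fixed clearance.
D₂ = D₁ × (Css,target / Css,current) × (τ₂/τ₁) = 505 × (74/37.6) × (8/6) = 1325 mg

1330 mg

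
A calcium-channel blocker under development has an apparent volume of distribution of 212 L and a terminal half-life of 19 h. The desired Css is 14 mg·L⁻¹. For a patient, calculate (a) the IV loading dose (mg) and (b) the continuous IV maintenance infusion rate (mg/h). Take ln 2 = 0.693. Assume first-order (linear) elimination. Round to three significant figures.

(a) 2970 mg; (b) 108 mg/h

LD = Vd × C = 212.0 × 14 = 2968 mg
CL = 0.693 × Vd / t½ = 0.693 × 212.0 / 19 = 7.732 L/h
Infusion rate = CL × Css = 7.732 × 14 = 108.2 mg/h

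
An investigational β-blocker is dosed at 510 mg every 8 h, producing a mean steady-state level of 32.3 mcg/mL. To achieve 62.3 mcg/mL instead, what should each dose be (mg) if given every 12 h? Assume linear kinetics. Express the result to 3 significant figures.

With linear kinetics, Css is proportional to dose rate (D/τ) at fixed clearance.
D₂ = D₁ × (Css,target / Css,current) × (τ₂/τ₁) = 510 × (62.3/32.3) × (12/8) = 1476 mg

1480 mg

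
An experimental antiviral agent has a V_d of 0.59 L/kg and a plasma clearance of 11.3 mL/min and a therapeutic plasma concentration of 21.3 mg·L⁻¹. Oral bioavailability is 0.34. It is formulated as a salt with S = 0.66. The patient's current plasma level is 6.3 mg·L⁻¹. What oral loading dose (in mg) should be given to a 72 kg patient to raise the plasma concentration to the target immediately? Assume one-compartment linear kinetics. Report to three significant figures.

2840 mg

Total Vd = 0.59 × 72 = 42.48 L
Concentration deficit ΔC = 21.3 − 6.3 = 15.00 mg/L
LD = Vd × ΔC / F / S = 42.48 × 15.00 / 0.34 / 0.66 = 2840 mg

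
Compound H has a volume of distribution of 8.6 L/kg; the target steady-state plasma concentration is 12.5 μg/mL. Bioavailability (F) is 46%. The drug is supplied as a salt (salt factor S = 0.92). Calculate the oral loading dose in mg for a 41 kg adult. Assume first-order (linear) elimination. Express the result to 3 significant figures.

Vd(total) = 41 kg × 8.6 L/kg = 352.6 L
The loading dose fills Vd to the target concentration.
LD = Vd × C / F / S = 352.6 × 12.50 / 0.46 / 0.92 = 10410 mg

10400 mg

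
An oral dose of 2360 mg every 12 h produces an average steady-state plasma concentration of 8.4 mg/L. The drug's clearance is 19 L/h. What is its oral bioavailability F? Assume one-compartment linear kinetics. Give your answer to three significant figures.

0.812

F·D/τ = CL·Css at steady state → F = CL·Css·τ / D.
F = 19 × 8.4 × 12 / 2360 = 0.812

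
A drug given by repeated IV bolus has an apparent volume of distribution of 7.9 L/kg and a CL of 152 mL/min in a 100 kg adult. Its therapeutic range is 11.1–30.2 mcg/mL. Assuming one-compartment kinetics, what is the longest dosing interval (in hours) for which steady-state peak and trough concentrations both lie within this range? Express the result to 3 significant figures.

Vd = 7.9 L/kg × 100 kg = 790.0 L
CL = 152 mL/min = 152 × 0.06 = 9.120 L/h
k = CL / Vd = 9.120 / 790.0 = 0.01154 h⁻¹
Between IV bolus doses, concentration decays as C = C₀·e^(−kτ), so C_peak/C_trough = e^(kτ).
τ_max = ln(C_peak/C_trough) / k = ln(30.2/11.1) / 0.01154 = 1.001 / 0.01154 = 86.74 h

86.7 h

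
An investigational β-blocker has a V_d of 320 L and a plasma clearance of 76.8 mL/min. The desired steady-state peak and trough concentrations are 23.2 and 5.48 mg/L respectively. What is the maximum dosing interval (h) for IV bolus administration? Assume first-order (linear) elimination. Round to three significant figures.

100 h

Convert clearance: 76.8 mL/min × 60 min/h ÷ 1000 mL/L = 4.608 L/h
k = CL / Vd = 4.608 / 320.0 = 0.01440 h⁻¹
Between IV bolus doses, concentration decays as C = C₀·e^(−kτ), so C_peak/C_trough = e^(kτ).
τ_max = ln(C_peak/C_trough) / k = ln(23.2/5.48) / 0.01440 = 1.443 / 0.01440 = 100.2 h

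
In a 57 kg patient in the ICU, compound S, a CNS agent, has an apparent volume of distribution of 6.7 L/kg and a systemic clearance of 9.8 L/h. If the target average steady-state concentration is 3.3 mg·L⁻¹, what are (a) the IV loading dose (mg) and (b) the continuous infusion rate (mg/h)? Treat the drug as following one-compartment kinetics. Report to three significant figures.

(a) 1260 mg; (b) 32.3 mg/h

Vd(total) = 57 kg × 6.7 L/kg = 381.9 L
LD = Vd · C_target = 381.9 × 3.3 = 1260 mg
Maintenance: replace elimination → rate = CL × Css = 9.800 × 3.3 = 32.34 mg/h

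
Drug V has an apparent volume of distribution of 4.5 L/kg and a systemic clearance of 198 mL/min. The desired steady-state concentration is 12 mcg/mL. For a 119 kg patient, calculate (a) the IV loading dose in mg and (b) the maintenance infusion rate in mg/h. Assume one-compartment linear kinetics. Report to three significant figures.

Total Vd = 4.5 × 119 = 535.5 L
LD = Vd · C_target = 535.5 × 12 = 6426 mg
Convert clearance: 198 mL/min × 60 min/h ÷ 1000 mL/L = 11.88 L/h
Maintenance: replace elimination → rate = CL × Css = 11.88 × 12 = 142.6 mg/h

(a) 6430 mg; (b) 143 mg/h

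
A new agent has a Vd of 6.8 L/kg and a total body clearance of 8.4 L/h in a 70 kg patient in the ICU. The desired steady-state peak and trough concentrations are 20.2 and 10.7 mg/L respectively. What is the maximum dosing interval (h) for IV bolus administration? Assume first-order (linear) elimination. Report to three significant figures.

36.0 h

Vd = 6.8 L/kg × 70 kg = 476.0 L
k = CL / Vd = 8.400 / 476.0 = 0.01765 h⁻¹
Between IV bolus doses, concentration decays as C = C₀·e^(−kτ), so C_peak/C_trough = e^(kτ).
τ_max = ln(C_peak/C_trough) / k = ln(20.2/10.7) / 0.01765 = 0.6354 / 0.01765 = 36.00 h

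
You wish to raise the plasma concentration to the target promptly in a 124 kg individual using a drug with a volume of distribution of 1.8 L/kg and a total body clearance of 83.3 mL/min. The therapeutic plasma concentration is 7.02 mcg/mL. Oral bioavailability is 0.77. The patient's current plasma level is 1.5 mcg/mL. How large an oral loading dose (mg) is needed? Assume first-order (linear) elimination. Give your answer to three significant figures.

Vd = 1.8 L/kg × 124 kg = 223.2 L
LD is governed by Vd — clearance does not enter the loading-dose calculation.
Concentration deficit ΔC = 7.02 − 1.5 = 5.520 mg/L
LD = Vd × ΔC / F = 223.2 × 5.520 / 0.77 = 1600 mg

1600 mg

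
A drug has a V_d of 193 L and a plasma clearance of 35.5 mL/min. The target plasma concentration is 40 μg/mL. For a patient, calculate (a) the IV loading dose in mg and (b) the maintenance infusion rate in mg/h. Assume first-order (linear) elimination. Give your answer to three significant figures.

(a) 7720 mg; (b) 85.2 mg/h

Loading dose = Vd × C = 193.0 × 40 = 7720 mg
Convert clearance: 35.5 mL/min × 60 min/h ÷ 1000 mL/L = 2.130 L/h
Maintenance infusion rate = CL × Css = 2.130 × 40 = 85.20 mg/h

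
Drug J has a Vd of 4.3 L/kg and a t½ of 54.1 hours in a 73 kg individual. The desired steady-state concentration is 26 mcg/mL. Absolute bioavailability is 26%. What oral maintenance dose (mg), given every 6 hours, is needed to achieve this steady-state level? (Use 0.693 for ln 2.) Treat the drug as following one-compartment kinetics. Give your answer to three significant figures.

Vd = 4.3 L/kg × 73 kg = 313.9 L
k = 0.693/54.1 = 0.01281 h⁻¹, so CL = k·Vd = 0.01281 × 313.9 = 4.021 L/h
D = CL × Css × τ / F = 4.021 × 26 × 6 / 0.26 = 2413 mg

2410 mg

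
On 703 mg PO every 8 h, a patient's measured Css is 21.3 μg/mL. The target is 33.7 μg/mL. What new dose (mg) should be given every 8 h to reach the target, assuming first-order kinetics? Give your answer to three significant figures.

1110 mg

With linear kinetics, Css is proportional to dose rate (D/τ) at fixed clearance.
D₂ = D₁ × (Css,target / Css,current) = 703 × 33.7/21.3 = 1112 mg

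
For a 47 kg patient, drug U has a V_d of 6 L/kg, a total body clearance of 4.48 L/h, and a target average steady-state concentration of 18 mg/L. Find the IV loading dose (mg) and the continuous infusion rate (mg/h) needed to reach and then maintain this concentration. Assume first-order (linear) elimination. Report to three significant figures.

Vd(total) = 47 kg × 6 L/kg = 282.0 L
LD = Vd · C_target = 282.0 × 18 = 5076 mg
Maintenance: replace elimination → rate = CL × Css = 4.480 × 18 = 80.64 mg/h

(a) 5080 mg; (b) 80.6 mg/h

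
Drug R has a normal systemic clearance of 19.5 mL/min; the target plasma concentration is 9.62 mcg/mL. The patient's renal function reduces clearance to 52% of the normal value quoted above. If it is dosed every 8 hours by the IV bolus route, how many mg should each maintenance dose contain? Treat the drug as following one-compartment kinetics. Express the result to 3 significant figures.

46.8 mg

CL = 19.5 mL/min = 19.5 × 0.06 = 1.170 L/h
Patient clearance = 0.52 × 1.170 = 0.6084 L/h
D = CL × Css × τ = 0.6084 × 9.62 × 8 = 46.82 mg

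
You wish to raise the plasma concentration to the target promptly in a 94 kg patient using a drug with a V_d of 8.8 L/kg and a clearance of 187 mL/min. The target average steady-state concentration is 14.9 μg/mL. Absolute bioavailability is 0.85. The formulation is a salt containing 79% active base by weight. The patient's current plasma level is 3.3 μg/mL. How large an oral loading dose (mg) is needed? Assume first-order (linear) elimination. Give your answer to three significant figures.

14300 mg

Vd = 8.8 L/kg × 94 kg = 827.2 L
The loading dose fills Vd to the target concentration.
Concentration deficit ΔC = 14.9 − 3.3 = 11.60 mg/L
LD = Vd × ΔC / F / S = 827.2 × 11.60 / 0.85 / 0.79 = 14290 mg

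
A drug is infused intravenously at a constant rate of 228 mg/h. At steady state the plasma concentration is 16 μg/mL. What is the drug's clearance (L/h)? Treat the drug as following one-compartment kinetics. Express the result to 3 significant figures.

14.3 L/h

At steady state, infusion rate = CL × Css, so CL = rate / Css.
CL = 228 / 16 = 14.25 L/h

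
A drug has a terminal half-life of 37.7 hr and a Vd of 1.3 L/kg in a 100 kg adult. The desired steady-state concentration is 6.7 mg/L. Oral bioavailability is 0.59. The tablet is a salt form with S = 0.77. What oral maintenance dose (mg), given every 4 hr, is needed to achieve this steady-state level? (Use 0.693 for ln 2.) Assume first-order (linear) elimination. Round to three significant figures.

141 mg

Vd(total) = 100 kg × 1.3 L/kg = 130.0 L
CL = 0.693 × Vd / t½ = 0.693 × 130.0 / 37.7 = 2.390 L/h
D = CL × Css × τ / F / S = 2.390 × 6.7 × 4 / 0.59 / 0.77 = 141.0 mg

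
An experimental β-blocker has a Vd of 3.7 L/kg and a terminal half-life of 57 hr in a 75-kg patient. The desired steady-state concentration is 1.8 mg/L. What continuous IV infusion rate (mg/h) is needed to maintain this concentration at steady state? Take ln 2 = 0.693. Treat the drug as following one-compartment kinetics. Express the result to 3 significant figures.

6.07 mg/h

Total Vd = 3.7 × 75 = 277.5 L
CL = ln 2 · Vd / t½ = 0.693 × 277.5 / 57 = 3.374 L/h
Infusion rate = CL × Css = 3.374 × 1.8 = 6.073 mg/h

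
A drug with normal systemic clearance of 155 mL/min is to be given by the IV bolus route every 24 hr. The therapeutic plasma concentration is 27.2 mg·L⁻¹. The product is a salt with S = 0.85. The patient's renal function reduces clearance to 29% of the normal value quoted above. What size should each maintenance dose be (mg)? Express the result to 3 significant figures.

CL = 155 mL/min = 155 × 0.06 = 9.300 L/h
Patient clearance = 0.29 × 9.300 = 2.697 L/h
D = CL × Css × τ / S = 2.697 × 27.2 × 24 / 0.85 = 2071 mg

2070 mg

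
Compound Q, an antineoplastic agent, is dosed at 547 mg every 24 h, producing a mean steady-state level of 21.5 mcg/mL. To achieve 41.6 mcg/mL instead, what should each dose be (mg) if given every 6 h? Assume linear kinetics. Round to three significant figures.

265 mg

For first-order elimination, Css ∝ F·D/(CL·τ); F and CL are unchanged, so Css ∝ D/τ.
D₂ = D₁ × (Css,target / Css,current) × (τ₂/τ₁) = 547 × (41.6/21.5) × (6/24) = 264.6 mg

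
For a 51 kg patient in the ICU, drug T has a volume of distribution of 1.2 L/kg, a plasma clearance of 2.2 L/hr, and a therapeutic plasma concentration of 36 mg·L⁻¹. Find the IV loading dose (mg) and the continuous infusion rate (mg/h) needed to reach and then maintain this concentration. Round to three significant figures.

Vd(total) = 51 kg × 1.2 L/kg = 61.20 L
Loading dose = Vd × C = 61.20 × 36 = 2203 mg
Infusion rate = 2.200 L/h × 36 mg/L = 79.20 mg/h

(a) 2200 mg; (b) 79.2 mg/h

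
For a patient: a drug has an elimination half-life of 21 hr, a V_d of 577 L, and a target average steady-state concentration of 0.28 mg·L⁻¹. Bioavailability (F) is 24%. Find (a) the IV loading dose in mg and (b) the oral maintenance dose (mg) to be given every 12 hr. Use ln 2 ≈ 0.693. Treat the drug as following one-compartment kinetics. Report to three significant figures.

(a) 162 mg; (b) 267 mg

LD = Vd × C = 577.0 × 0.28 = 161.6 mg
CL = 0.693 × Vd / t½ = 0.693 × 577.0 / 21 = 19.04 L/h
D = CL × Css × τ / F = 19.04 × 0.28 × 12 / 0.24 = 266.6 mg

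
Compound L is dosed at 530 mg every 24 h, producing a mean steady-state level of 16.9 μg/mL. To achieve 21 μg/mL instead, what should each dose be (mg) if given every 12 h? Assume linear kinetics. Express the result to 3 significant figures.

With linear kinetics, Css is proportional to dose rate (D/τ) at fixed clearance.
D₂ = D₁ × (Css,target / Css,current) × (τ₂/τ₁) = 530 × (21/16.9) × (12/24) = 329.3 mg

329 mg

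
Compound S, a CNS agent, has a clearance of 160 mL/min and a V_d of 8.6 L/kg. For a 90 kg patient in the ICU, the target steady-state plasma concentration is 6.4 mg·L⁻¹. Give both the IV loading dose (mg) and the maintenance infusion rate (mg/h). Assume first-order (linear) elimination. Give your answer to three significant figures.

(a) 4950 mg; (b) 61.4 mg/h

Vd(total) = 90 kg × 8.6 L/kg = 774.0 L
Loading: fill Vd to C_target → 774.0 L × 6.4 mg/L = 4954 mg
CL = 160 mL/min = 160 × 0.06 = 9.600 L/h
Maintenance infusion rate = CL × Css = 9.600 × 6.4 = 61.44 mg/h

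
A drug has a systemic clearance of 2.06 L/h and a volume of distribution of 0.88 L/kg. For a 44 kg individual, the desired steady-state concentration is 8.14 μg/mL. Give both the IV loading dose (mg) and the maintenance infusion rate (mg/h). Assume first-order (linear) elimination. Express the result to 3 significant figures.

(a) 315 mg; (b) 16.8 mg/h

Total Vd = 0.88 × 44 = 38.72 L
Loading dose = Vd × C = 38.72 × 8.14 = 315.2 mg
Infusion rate = 2.060 L/h × 8.14 mg/L = 16.77 mg/h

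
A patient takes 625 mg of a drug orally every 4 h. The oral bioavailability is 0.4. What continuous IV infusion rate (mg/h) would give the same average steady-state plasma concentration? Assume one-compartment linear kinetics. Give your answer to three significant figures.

Equivalent systemic input: infusion rate = F·D/τ.
Rate = 0.4 × 625 / 4 = 62.50 mg/h

62.5 mg/h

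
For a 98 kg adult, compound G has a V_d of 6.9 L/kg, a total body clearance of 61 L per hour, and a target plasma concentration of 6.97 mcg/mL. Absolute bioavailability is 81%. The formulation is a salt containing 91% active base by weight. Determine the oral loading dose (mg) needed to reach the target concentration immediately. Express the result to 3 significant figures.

6390 mg

Total Vd = 6.9 × 98 = 676.2 L
The loading dose fills Vd to the target concentration; clearance is irrelevant here.
LD = Vd × C / F / S = 676.2 × 6.970 / 0.81 / 0.91 = 6394 mg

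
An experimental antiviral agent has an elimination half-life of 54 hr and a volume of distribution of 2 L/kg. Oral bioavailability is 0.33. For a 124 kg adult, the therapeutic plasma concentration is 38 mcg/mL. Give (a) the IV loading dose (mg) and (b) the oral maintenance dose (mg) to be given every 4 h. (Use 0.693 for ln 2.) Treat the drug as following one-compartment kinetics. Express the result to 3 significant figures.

(a) 9420 mg; (b) 1470 mg

Total Vd = 2 × 124 = 248.0 L
LD = Vd × C = 248.0 × 38 = 9424 mg
CL = 0.693 × Vd / t½ = 0.693 × 248.0 / 54 = 3.183 L/h
D = CL × Css × τ / F = 3.183 × 38 × 4 / 0.33 = 1466 mg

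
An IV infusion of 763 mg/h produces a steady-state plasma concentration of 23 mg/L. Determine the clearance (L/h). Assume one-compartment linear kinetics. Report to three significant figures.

At steady state, infusion rate = CL × Css, so CL = rate / Css.
CL = 763 / 23 = 33.17 L/h

33.2 L/h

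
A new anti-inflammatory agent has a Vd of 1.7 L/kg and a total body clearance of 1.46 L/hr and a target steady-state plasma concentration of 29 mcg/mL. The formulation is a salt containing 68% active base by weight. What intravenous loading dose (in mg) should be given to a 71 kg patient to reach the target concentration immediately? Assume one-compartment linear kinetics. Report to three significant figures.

Total Vd = 1.7 × 71 = 120.7 L
The loading dose fills Vd to the target concentration.
LD = Vd × C / S = 120.7 × 29.00 / 0.68 = 5148 mg

5150 mg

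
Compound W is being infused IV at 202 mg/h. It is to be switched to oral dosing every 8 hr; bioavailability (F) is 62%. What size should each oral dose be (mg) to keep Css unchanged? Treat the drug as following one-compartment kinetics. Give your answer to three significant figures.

2610 mg

To maintain the same Css, the systemic dosing rate must be unchanged: F·D/τ = infusion rate.
D = rate × τ / F = 202 × 8 / 0.62 = 2606 mg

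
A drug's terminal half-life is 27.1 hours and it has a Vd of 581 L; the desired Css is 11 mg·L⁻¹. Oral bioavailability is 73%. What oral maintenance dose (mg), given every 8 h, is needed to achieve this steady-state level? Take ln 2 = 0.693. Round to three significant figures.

CL = ln 2 · Vd / t½ = 0.693 × 581.0 / 27.1 = 14.86 L/h
D = CL × Css × τ / F = 14.86 × 11 × 8 / 0.73 = 1791 mg

1790 mg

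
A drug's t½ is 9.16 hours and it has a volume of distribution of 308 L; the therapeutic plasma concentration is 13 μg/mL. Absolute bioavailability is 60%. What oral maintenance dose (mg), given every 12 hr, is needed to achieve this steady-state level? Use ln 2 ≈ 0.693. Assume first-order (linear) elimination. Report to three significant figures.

CL = ln 2 · Vd / t½ = 0.693 × 308.0 / 9.16 = 23.30 L/h
D = CL × Css × τ / F = 23.30 × 13 × 12 / 0.6 = 6058 mg

6060 mg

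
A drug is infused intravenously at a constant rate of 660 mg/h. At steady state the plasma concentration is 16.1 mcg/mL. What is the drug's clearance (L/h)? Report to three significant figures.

At steady state, infusion rate = CL × Css, so CL = rate / Css.
CL = 660 / 16.1 = 40.99 L/h

41.0 L/h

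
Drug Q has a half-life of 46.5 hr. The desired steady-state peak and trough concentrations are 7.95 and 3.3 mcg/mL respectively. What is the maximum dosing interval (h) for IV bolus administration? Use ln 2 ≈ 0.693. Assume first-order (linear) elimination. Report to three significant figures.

59.0 h

k = 0.693 / t½ = 0.693 / 46.5 = 0.01490 h⁻¹
Between IV bolus doses, concentration decays as C = C₀·e^(−kτ), so C_peak/C_trough = e^(kτ).
τ_max = ln(C_peak/C_trough) / k = ln(7.95/3.3) / 0.01490 = 0.8792 / 0.01490 = 59.01 h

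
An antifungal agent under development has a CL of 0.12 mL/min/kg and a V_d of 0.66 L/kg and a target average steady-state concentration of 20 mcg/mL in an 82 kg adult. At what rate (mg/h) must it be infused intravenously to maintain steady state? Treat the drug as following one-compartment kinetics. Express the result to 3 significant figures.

CL = 0.12 mL/min/kg × 82 kg = 9.840 mL/min = 9.840 × 60/1000 = 0.5904 L/h
Infusion rate = CL · Css = 0.5904 L/h × 20 mg/L = 11.81 mg/h

11.8 mg/h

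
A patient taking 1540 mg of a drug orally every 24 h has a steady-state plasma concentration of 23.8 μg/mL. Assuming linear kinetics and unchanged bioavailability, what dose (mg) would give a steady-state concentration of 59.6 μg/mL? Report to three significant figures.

3860 mg

For first-order elimination, Css ∝ F·D/(CL·τ); F and CL are unchanged, so Css ∝ D/τ.
D₂ = D₁ × (Css,target / Css,current) = 1540 × 59.6/23.8 = 3856 mg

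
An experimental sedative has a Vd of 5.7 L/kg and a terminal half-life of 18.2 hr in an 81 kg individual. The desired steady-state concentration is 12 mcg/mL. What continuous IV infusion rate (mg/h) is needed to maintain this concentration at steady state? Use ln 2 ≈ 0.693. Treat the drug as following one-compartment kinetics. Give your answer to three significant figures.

Vd = 5.7 L/kg × 81 kg = 461.7 L
CL = 0.693 × Vd / t½ = 0.693 × 461.7 / 18.2 = 17.58 L/h
Infusion rate = CL × Css = 17.58 × 12 = 211.0 mg/h

211 mg/h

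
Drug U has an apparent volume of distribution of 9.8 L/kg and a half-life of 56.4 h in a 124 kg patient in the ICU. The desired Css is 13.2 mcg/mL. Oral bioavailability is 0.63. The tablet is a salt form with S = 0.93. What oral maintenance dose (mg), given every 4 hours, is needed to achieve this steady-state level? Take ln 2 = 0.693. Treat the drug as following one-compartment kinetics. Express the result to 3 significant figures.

1350 mg

Total Vd = 9.8 × 124 = 1215 L
CL = 0.693 × Vd / t½ = 0.693 × 1215 / 56.4 = 14.93 L/h
D = CL × Css × τ / F / S = 14.93 × 13.2 × 4 / 0.63 / 0.93 = 1345 mg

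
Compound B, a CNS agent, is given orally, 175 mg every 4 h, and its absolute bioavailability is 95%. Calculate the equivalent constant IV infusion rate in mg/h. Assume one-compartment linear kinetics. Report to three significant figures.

41.6 mg/h

Equivalent systemic input: infusion rate = F·D/τ.
Rate = 0.95 × 175 / 4 = 41.56 mg/h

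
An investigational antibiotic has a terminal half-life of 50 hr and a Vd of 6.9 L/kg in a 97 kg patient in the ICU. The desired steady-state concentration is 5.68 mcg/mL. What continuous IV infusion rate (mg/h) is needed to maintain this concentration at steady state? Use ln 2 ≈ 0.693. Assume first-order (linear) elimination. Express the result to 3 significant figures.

Vd(total) = 97 kg × 6.9 L/kg = 669.3 L
CL = ln 2 · Vd / t½ = 0.693 × 669.3 / 50 = 9.276 L/h
Infusion rate = CL × Css = 9.276 × 5.68 = 52.69 mg/h

52.7 mg/h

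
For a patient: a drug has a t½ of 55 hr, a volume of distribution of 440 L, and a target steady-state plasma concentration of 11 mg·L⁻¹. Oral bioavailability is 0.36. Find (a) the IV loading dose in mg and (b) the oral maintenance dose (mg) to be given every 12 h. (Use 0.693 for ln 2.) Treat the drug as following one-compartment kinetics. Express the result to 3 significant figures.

(a) 4840 mg; (b) 2030 mg

LD = Vd × C = 440.0 × 11 = 4840 mg
CL = 0.693 × Vd / t½ = 0.693 × 440.0 / 55 = 5.544 L/h
D = CL × Css × τ / F = 5.544 × 11 × 12 / 0.36 = 2033 mg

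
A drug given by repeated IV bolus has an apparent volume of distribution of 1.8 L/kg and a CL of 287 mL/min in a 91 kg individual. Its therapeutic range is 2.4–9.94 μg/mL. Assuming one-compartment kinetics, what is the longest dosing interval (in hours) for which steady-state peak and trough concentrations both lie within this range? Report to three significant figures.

13.5 h

Vd = 1.8 L/kg × 91 kg = 163.8 L
Convert clearance: 287 mL/min × 60 min/h ÷ 1000 mL/L = 17.22 L/h
k = CL / Vd = 17.22 / 163.8 = 0.1051 h⁻¹
Between IV bolus doses, concentration decays as C = C₀·e^(−kτ), so C_peak/C_trough = e^(kτ).
τ_max = ln(C_peak/C_trough) / k = ln(9.94/2.4) / 0.1051 = 1.421 / 0.1051 = 13.52 h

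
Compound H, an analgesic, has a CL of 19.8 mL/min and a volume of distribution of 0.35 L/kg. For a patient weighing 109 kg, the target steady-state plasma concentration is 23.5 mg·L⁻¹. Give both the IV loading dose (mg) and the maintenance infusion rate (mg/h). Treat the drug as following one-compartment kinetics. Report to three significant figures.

Vd(total) = 109 kg × 0.35 L/kg = 38.15 L
Loading dose = Vd × C = 38.15 × 23.5 = 896.5 mg
CL = 19.8 mL/min = 19.8 × 0.06 = 1.188 L/h
Infusion rate = 1.188 L/h × 23.5 mg/L = 27.92 mg/h

(a) 897 mg; (b) 27.9 mg/h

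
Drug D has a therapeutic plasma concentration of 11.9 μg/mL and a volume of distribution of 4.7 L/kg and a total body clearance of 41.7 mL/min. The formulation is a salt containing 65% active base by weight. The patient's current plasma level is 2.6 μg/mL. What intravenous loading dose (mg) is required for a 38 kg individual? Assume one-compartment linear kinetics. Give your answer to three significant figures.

Vd(total) = 38 kg × 4.7 L/kg = 178.6 L
Loading dose depends on Vd (not clearance): it fills the distribution volume.
Concentration deficit ΔC = 11.9 − 2.6 = 9.300 mg/L
LD = Vd × ΔC / S = 178.6 × 9.300 / 0.65 = 2555 mg

2560 mg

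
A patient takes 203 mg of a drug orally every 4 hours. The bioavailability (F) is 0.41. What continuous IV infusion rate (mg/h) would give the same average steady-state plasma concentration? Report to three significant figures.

Equivalent systemic input: infusion rate = F·D/τ.
Rate = 0.41 × 203 / 4 = 20.81 mg/h

20.8 mg/h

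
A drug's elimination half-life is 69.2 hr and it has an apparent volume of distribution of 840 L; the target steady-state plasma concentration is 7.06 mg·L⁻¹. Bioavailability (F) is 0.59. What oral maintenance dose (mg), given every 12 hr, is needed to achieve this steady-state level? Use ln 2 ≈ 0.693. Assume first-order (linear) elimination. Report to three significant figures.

1210 mg

CL = ln 2 · Vd / t½ = 0.693 × 840.0 / 69.2 = 8.412 L/h
D = CL × Css × τ / F = 8.412 × 7.06 × 12 / 0.59 = 1208 mg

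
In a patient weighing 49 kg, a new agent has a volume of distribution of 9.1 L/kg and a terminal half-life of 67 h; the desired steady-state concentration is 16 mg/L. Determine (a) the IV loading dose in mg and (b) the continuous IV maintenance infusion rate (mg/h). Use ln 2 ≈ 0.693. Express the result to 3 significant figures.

(a) 7130 mg; (b) 73.8 mg/h

Vd(total) = 49 kg × 9.1 L/kg = 445.9 L
LD = Vd × C = 445.9 × 16 = 7134 mg
CL = 0.693 × Vd / t½ = 0.693 × 445.9 / 67 = 4.612 L/h
Infusion rate = CL × Css = 4.612 × 16 = 73.79 mg/h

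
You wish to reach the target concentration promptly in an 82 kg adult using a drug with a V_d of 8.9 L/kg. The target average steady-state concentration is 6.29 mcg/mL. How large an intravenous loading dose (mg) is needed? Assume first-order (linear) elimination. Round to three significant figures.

Vd(total) = 82 kg × 8.9 L/kg = 729.8 L
The loading dose fills Vd to the target concentration.
LD = Vd × C = 729.8 × 6.290 = 4590 mg

4590 mg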